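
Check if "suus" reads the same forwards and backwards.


Word: "suus"
Reversed: "suus"
Forward == Backward? suus == suus
Palindrome = Yes


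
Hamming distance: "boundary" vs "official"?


Comparing character by character (same length = 8):
  Pos 0: 'b' vs 'o' !=
  Pos 1: 'o' vs 'f' !=
  Pos 2: 'u' vs 'f' !=
  Pos 3: 'n' vs 'i' !=
  Pos 4: 'd' vs 'c' !=
  Pos 5: 'a' vs 'i' !=
  Pos 6: 'r' vs 'a' !=
  Pos 7: 'y' vs 'l' !=
Hamming distance = 8


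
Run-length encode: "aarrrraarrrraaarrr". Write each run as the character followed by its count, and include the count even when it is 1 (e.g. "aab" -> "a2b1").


String: "aarrrraarrrraaarrr"
Scanning for consecutive runs:
  'a' x 2
  'r' x 4
  'a' x 2
  'r' x 4
  'a' x 3
  'r' x 3
RLE = "a2r4a2r4a3r3"


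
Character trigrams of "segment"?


Word: "segment" (length 7)
Number of trigrams = 7 - 3 + 1 = 5
  Position 0: "seg"
  Position 1: "egm"
  Position 2: "gme"
  Position 3: "men"
  Position 4: "ent"
Trigrams = "seg", "egm", "gme", "men", "ent"


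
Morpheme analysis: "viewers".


Word: "viewers"
Morphemes: view + -er + -s
Each morpheme carries meaning
= 3 morphemes


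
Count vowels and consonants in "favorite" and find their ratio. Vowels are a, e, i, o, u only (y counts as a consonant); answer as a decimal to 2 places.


Word: "favorite"
Vowels (a,e,i,o,u): 4
Consonants: 4
Ratio = 4/4
= 1.00


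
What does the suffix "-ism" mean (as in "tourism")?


Suffix: -ism
Example: tourism = tour + -ism
Meaning = belief / practice


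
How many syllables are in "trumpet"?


Word: "trumpet"
Syllable breakdown: trum · pet
Counting: 2 parts
= 2 syllables


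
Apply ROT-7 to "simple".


Word: "simple"
Shift: 7
Each letter → (letter + shift) mod 26:
  's' (18) + 7 = 25 → 'z'
  'i' (8) + 7 = 15 → 'p'
  'm' (12) + 7 = 19 → 't'
  'p' (15) + 7 = 22 → 'w'
  'l' (11) + 7 = 18 → 's'
  'e' (4) + 7 = 11 → 'l'
Result = "zptwsl"


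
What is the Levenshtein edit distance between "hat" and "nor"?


Word 1: "hat" (length 3)
Word 2: "nor" (length 3)
One optimal edit sequence (insert/delete/substitute each cost 1):
  1. substitute 'h' -> 'n'  (+1)
  2. substitute 'a' -> 'o'  (+1)
  3. substitute 't' -> 'r'  (+1)
Total edit operations: 3
Edit distance = 3


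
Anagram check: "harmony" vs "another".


Word 1: "harmony" → sorted: ahmnory
Word 2: "another" → sorted: aehnort
Same letters? ahmnory != aehnort
Anagram = No


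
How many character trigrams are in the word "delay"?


Word: "delay" (length 5)
Number of 3-grams = length - 3 + 1 = 5 - 3 + 1
= 3


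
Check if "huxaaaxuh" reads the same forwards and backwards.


Word: "huxaaaxuh"
Reversed: "huxaaaxuh"
Forward == Backward? huxaaaxuh == huxaaaxuh
Palindrome = Yes


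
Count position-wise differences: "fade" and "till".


Comparing character by character (same length = 4):
  Pos 0: 'f' vs 't' !=
  Pos 1: 'a' vs 'i' !=
  Pos 2: 'd' vs 'l' !=
  Pos 3: 'e' vs 'l' !=
Hamming distance = 4


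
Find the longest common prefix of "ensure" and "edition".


Word 1: "ensure"
Word 2: "edition"
Comparing from start:
  Pos 0: 'e' == 'e'
  Pos 1: 'n' != 'd' (stop)
LCP = "e" (length 1)


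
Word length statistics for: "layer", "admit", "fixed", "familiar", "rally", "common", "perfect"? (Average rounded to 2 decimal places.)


Lengths: "layer"=5, "admit"=5, "fixed"=5, "familiar"=8, "rally"=5, "common"=6, "perfect"=7
Sum = 41, Count = 7
Average = 41/7 = 5.86
= avg=5.86, min=5, max=8


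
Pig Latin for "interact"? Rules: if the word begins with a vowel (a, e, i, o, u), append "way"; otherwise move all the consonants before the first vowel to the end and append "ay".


Word: "interact"
Starts with vowel → add 'way'
Pig Latin = "interactway"


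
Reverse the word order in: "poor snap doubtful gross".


Original: "poor snap doubtful gross"
Words (1..n): poor | snap | doubtful | gross
Reversed (n..1): gross | doubtful | snap | poor
Result = "gross doubtful snap poor"


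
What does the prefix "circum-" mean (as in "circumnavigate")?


Prefix: circum-
As in: circumnavigate -> circum- + navigate
Meaning = around


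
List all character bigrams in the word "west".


Word: "west" (length 4)
Number of bigrams = 4 - 2 + 1 = 3
  Position 0: "we"
  Position 1: "es"
  Position 2: "st"
Bigrams = "we", "es", "st"


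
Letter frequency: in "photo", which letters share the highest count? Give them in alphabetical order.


Word: "photo"
Letter counts:
  'h': 1
  'o': 2
  'p': 1
  't': 1
Maximum count = 2
Most frequent = 'o' (2 times each)


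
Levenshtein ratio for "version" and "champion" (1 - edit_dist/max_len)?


Word 1: "version" (length 7)
Word 2: "champion" (length 8)
One optimal edit sequence:
  1. insert 'c'  (+1)
  2. substitute 'v' -> 'h'  (+1)
  3. substitute 'e' -> 'a'  (+1)
  4. substitute 'r' -> 'm'  (+1)
  5. substitute 's' -> 'p'  (+1)
  6. keep 'i'
  7. keep 'o'
  8. keep 'n'
Edit distance = 5
Max length = max(7, 8) = 8
Similarity = 1 - 5/8
= 0.3750


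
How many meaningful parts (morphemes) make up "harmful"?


Word: "harmful"
Morphemes: harm | -ful
Each morpheme carries meaning
= 2 morphemes


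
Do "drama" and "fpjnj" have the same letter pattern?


Pattern of "drama": [0, 1, 2, 3, 2]
Pattern of "fpjnj": [0, 1, 2, 3, 2]
Patterns match
Same pattern = Yes


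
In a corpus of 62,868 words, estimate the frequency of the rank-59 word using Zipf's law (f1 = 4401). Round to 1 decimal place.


Zipf's law: f(r) = f(1) / r
f(1) = 4401
f(59) = 4401 / 59
= 74.6 occurrences


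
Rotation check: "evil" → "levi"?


Word: "evil", Candidate: "levi"
Method: check if candidate is substring of word+word
"evilevil" contains "levi"? Yes
Is rotation = Yes


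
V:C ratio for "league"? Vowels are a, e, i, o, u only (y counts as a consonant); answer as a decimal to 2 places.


Word: "league"
Vowels (a,e,i,o,u): 4
Consonants: 2
Ratio = 4/2
= 2.00


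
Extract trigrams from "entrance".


Word: "entrance" (length 8)
Number of trigrams = 8 - 3 + 1 = 6
  Position 0: "ent"
  Position 1: "ntr"
  Position 2: "tra"
  Position 3: "ran"
  Position 4: "anc"
  Position 5: "nce"
Trigrams = "ent", "ntr", "tra", "ran", "anc", "nce"


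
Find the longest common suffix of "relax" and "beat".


Word 1: "relax"
Word 2: "beat"
Comparing from end:
  Pos -1: 'x' != 't' (stop)
LCS = "" (length 0)


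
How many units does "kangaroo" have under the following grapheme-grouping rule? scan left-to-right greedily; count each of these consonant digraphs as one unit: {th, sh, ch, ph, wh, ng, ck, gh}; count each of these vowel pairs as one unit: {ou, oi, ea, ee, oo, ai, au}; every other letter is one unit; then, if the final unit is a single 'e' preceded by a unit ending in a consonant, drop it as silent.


Word: "kangaroo" (8 letters)
Left-to-right scan:
  [1] 'k' (letter)
  [2] 'a' (letter)
  [3] 'ng' (digraph)
  [4] 'a' (letter)
  [5] 'r' (letter)
  [6] 'oo' (vowel-pair)
Units from scan: 6
Sound units = 6 units


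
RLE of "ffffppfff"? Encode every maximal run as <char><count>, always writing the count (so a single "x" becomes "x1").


String: "ffffppfff"
Scanning for consecutive runs:
  'f' x 4
  'p' x 2
  'f' x 3
RLE = "f4p2f3"


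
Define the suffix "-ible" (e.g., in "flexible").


Suffix: -ible
Example: flexible (flex + -ible)
Meaning = capable of


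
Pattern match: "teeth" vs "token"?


Pattern of "teeth": [0, 1, 1, 0, 2]
Pattern of "token": [0, 1, 2, 3, 4]
Patterns do not match
Same pattern = No


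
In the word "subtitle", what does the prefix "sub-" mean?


Prefix: sub-
Example: subtitle (sub- + title)
Meaning = under / below


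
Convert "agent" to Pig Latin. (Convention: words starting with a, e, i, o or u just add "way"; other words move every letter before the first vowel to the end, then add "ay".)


Word: "agent"
Starts with vowel → add 'way'
Pig Latin = "agentway"


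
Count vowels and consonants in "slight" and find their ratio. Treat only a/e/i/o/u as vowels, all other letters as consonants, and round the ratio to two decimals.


Word: "slight"
Vowels (a,e,i,o,u): 1
Consonants: 5
Ratio = 1/5
= 0.20


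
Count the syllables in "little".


Word: "little"
Syllable breakdown: lit | tle
Counting: 2 parts
= 2 syllables


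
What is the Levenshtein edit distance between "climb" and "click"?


Word 1: "climb" (length 5)
Word 2: "click" (length 5)
One optimal edit sequence (insert/delete/substitute each cost 1):
  1. keep 'c'
  2. keep 'l'
  3. keep 'i'
  4. substitute 'm' -> 'c'  (+1)
  5. substitute 'b' -> 'k'  (+1)
Total edit operations: 2
Edit distance = 2


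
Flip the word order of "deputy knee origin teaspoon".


Original: "deputy knee origin teaspoon"
Words (1..n): deputy | knee | origin | teaspoon
Reversed (n..1): teaspoon | origin | knee | deputy
Result = "teaspoon origin knee deputy"


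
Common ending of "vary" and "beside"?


Word 1: "vary"
Word 2: "beside"
Comparing from end:
  Pos -1: 'y' != 'e' (stop)
LCS = "" (length 0)


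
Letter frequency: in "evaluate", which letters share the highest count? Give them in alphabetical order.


Word: "evaluate"
Letter counts:
  'a': 2
  'e': 2
  'l': 1
  't': 1
  'u': 1
  'v': 1
Maximum count = 2
Most frequent = 'a', 'e' (2 times each)


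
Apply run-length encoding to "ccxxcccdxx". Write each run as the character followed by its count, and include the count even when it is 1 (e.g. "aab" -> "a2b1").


String: "ccxxcccdxx"
Scanning for consecutive runs:
  'c' x 2
  'x' x 2
  'c' x 3
  'd' x 1
  'x' x 2
RLE = "c2x2c3d1x2"


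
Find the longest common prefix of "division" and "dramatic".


Word 1: "division"
Word 2: "dramatic"
Comparing from start:
  Pos 0: 'd' == 'd'
  Pos 1: 'i' != 'r' (stop)
LCP = "d" (length 1)


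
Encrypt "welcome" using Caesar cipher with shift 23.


Word: "welcome"
Shift: 23
Each letter → (letter + shift) mod 26:
  'w' (22) + 23 = 19 → 't'
  'e' (4) + 23 = 1 → 'b'
  'l' (11) + 23 = 8 → 'i'
  'c' (2) + 23 = 25 → 'z'
  'o' (14) + 23 = 11 → 'l'
  'm' (12) + 23 = 9 → 'j'
  'e' (4) + 23 = 1 → 'b'
Result = "tbizljb"


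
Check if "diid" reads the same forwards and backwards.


Word: "diid"
Reversed: "diid"
Forward == Backward? diid == diid
Palindrome = Yes


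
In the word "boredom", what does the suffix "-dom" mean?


Suffix: -dom
Example: boredom (bore + -dom)
Meaning = state / realm


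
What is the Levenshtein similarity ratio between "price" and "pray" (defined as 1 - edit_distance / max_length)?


Word 1: "price" (length 5)
Word 2: "pray" (length 4)
One optimal edit sequence:
  1. keep 'p'
  2. keep 'r'
  3. delete 'i'  (+1)
  4. substitute 'c' -> 'a'  (+1)
  5. substitute 'e' -> 'y'  (+1)
Edit distance = 3
Max length = max(5, 4) = 5
Similarity = 1 - 3/5
= 0.4000


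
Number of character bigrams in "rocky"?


Word: "rocky" (length 5)
Number of 2-grams = length - 2 + 1 = 5 - 2 + 1
= 4


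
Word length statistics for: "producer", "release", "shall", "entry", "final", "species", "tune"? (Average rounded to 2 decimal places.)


Lengths: "producer"=8, "release"=7, "shall"=5, "entry"=5, "final"=5, "species"=7, "tune"=4
Sum = 41, Count = 7
Average = 41/7 = 5.86
= avg=5.86, min=4, max=8


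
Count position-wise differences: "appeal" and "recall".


Comparing character by character (same length = 6):
  Pos 0: 'a' vs 'r' !=
  Pos 1: 'p' vs 'e' !=
  Pos 2: 'p' vs 'c' !=
  Pos 3: 'e' vs 'a' !=
  Pos 4: 'a' vs 'l' !=
  Pos 5: 'l' vs 'l' =
Hamming distance = 5


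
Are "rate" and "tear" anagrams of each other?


Word 1: "rate" → sorted: aert
Word 2: "tear" → sorted: aert
Same letters? aert == aert
Anagram = Yes


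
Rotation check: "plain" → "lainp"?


Word: "plain", Candidate: "lainp"
Method: check if candidate is substring of word+word
"plainplain" contains "lainp"? Yes
Is rotation = Yes


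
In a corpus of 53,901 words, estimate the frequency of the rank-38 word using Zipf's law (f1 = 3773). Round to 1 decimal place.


Zipf's law: f(r) = f(1) / r
f(1) = 3773
f(38) = 3773 / 38
= 99.3 occurrences


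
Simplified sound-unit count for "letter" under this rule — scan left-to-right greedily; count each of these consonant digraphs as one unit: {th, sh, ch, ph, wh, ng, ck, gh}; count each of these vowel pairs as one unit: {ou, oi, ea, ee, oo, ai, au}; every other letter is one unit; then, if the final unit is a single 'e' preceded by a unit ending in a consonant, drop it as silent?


Word: "letter" (6 letters)
Left-to-right scan:
  [1] 'l' (letter)
  [2] 'e' (letter)
  [3] 't' (letter)
  [4] 't' (letter)
  [5] 'e' (letter)
  [6] 'r' (letter)
Units from scan: 6
Sound units = 6 units


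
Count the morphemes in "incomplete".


Word: "incomplete"
Morphemes: in- | complete
Each morpheme carries meaning
= 2 morphemes


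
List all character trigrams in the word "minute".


Word: "minute" (length 6)
Number of trigrams = 6 - 3 + 1 = 4
  Position 0: "min"
  Position 1: "inu"
  Position 2: "nut"
  Position 3: "ute"
Trigrams = "min", "inu", "nut", "ute"


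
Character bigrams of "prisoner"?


Word: "prisoner" (length 8)
Number of bigrams = 8 - 2 + 1 = 7
  Position 0: "pr"
  Position 1: "ri"
  Position 2: "is"
  Position 3: "so"
  Position 4: "on"
  Position 5: "ne"
  Position 6: "er"
Bigrams = "pr", "ri", "is", "so", "on", "ne", "er"


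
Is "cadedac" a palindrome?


Word: "cadedac"
Reversed: "cadedac"
Forward == Backward? cadedac == cadedac
Palindrome = Yes


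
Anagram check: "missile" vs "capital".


Word 1: "missile" → sorted: eiilmss
Word 2: "capital" → sorted: aacilpt
Same letters? eiilmss != aacilpt
Anagram = No


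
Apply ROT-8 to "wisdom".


Word: "wisdom"
Shift: 8
Each letter → (letter + shift) mod 26:
  'w' (22) + 8 = 4 → 'e'
  'i' (8) + 8 = 16 → 'q'
  's' (18) + 8 = 0 → 'a'
  'd' (3) + 8 = 11 → 'l'
  'o' (14) + 8 = 22 → 'w'
  'm' (12) + 8 = 20 → 'u'
Result = "eqalwu"


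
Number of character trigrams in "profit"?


Word: "profit" (length 6)
Number of 3-grams = length - 3 + 1 = 6 - 3 + 1
= 4


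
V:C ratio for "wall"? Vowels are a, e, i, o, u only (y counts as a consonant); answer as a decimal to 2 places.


Word: "wall"
Vowels (a,e,i,o,u): 1
Consonants: 3
Ratio = 1/3
= 0.33


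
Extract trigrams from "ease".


Word: "ease" (length 4)
Number of trigrams = 4 - 3 + 1 = 2
  Position 0: "eas"
  Position 1: "ase"
Trigrams = "eas", "ase"


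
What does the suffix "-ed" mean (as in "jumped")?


Suffix: -ed
Example: jumped = jump + -ed
Meaning = past tense


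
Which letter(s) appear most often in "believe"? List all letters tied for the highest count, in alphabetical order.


Word: "believe"
Letter counts:
  'b': 1
  'e': 3
  'i': 1
  'l': 1
  'v': 1
Maximum count = 3
Most frequent = 'e' (3 times each)


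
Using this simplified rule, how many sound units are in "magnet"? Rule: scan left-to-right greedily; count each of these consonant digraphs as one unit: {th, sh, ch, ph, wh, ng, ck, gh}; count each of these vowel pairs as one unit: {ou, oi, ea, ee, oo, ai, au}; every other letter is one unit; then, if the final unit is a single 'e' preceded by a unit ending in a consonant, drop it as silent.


Word: "magnet" (6 letters)
Left-to-right scan:
  [1] 'm' (letter)
  [2] 'a' (letter)
  [3] 'g' (letter)
  [4] 'n' (letter)
  [5] 'e' (letter)
  [6] 't' (letter)
Units from scan: 6
Sound units = 6 units


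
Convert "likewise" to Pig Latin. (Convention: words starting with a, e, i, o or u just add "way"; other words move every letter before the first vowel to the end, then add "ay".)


Word: "likewise"
Starts with consonant(s) → move to end, add 'ay'
Consonant cluster: "l"
Pig Latin = "ikewiselay"


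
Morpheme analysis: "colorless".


Word: "colorless"
Morphemes: color / -less
Each morpheme carries meaning
= 2 morphemes


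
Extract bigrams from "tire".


Word: "tire" (length 4)
Number of bigrams = 4 - 2 + 1 = 3
  Position 0: "ti"
  Position 1: "ir"
  Position 2: "re"
Bigrams = "ti", "ir", "re"


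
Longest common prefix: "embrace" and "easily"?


Word 1: "embrace"
Word 2: "easily"
Comparing from start:
  Pos 0: 'e' == 'e'
  Pos 1: 'm' != 'a' (stop)
LCP = "e" (length 1)


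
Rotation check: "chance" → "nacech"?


Word: "chance", Candidate: "nacech"
Method: check if candidate is substring of word+word
"chancechance" contains "nacech"? No
Is rotation = No


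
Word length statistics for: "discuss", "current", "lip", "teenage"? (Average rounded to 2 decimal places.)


Lengths: "discuss"=7, "current"=7, "lip"=3, "teenage"=7
Sum = 24, Count = 4
Average = 24/4 = 6.00
= avg=6.00, min=3, max=7


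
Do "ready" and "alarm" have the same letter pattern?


Pattern of "ready": [0, 1, 2, 3, 4]
Pattern of "alarm": [0, 1, 0, 2, 3]
Patterns do not match
Same pattern = No


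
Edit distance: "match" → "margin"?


Word 1: "match" (length 5)
Word 2: "margin" (length 6)
One optimal edit sequence (insert/delete/substitute each cost 1):
  1. keep 'm'
  2. keep 'a'
  3. insert 'r'  (+1)
  4. substitute 't' -> 'g'  (+1)
  5. substitute 'c' -> 'i'  (+1)
  6. substitute 'h' -> 'n'  (+1)
Total edit operations: 4
Edit distance = 4


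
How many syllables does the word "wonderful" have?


Word: "wonderful"
Syllable breakdown: won · der · ful
Counting: 3 parts
= 3 syllables


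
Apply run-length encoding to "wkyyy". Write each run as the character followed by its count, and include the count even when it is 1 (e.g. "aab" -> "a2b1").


String: "wkyyy"
Scanning for consecutive runs:
  'w' x 1
  'k' x 1
  'y' x 3
RLE = "w1k1y3"


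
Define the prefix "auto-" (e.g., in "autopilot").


Prefix: auto-
As in: autopilot -> auto- + pilot
Meaning = self


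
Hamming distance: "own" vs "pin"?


Comparing character by character (same length = 3):
  Pos 0: 'o' vs 'p' !=
  Pos 1: 'w' vs 'i' !=
  Pos 2: 'n' vs 'n' =
Hamming distance = 2


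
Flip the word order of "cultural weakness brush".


Original: "cultural weakness brush"
Words (1..n): cultural | weakness | brush
Reversed (n..1): brush | weakness | cultural
Result = "brush weakness cultural"


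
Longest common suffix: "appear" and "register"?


Word 1: "appear"
Word 2: "register"
Comparing from end:
  Pos -1: 'r' == 'r'
  Pos -2: 'a' != 'e' (stop)
LCS = "r" (length 1)


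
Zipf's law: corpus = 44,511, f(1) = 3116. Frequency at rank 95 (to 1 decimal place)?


Zipf's law: f(r) = f(1) / r
f(1) = 3116
f(95) = 3116 / 95
= 32.8 occurrences


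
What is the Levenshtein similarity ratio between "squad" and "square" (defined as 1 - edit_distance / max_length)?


Word 1: "squad" (length 5)
Word 2: "square" (length 6)
One optimal edit sequence:
  1. keep 's'
  2. keep 'q'
  3. keep 'u'
  4. keep 'a'
  5. insert 'r'  (+1)
  6. substitute 'd' -> 'e'  (+1)
Edit distance = 2
Max length = max(5, 6) = 6
Similarity = 1 - 2/6
= 0.6667


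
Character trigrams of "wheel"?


Word: "wheel" (length 5)
Number of trigrams = 5 - 3 + 1 = 3
  Position 0: "whe"
  Position 1: "hee"
  Position 2: "eel"
Trigrams = "whe", "hee", "eel"


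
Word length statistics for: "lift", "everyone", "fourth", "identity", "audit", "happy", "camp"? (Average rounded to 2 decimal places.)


Lengths: "lift"=4, "everyone"=8, "fourth"=6, "identity"=8, "audit"=5, "happy"=5, "camp"=4
Sum = 40, Count = 7
Average = 40/7 = 5.71
= avg=5.71, min=4, max=8


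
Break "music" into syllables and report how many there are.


Word: "music"
Syllable breakdown: mu · sic
Counting: 2 parts
= 2 syllables


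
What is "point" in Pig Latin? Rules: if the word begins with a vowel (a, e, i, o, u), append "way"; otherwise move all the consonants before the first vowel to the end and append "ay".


Word: "point"
Starts with consonant(s) → move to end, add 'ay'
Consonant cluster: "p"
Pig Latin = "ointpay"


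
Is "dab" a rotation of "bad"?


Word: "bad", Candidate: "dab"
Method: check if candidate is substring of word+word
"badbad" contains "dab"? No
Is rotation = No


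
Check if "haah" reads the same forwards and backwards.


Word: "haah"
Reversed: "haah"
Forward == Backward? haah == haah
Palindrome = Yes


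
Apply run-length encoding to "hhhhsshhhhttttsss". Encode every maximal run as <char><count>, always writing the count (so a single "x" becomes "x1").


String: "hhhhsshhhhttttsss"
Scanning for consecutive runs:
  'h' x 4
  's' x 2
  'h' x 4
  't' x 4
  's' x 3
RLE = "h4s2h4t4s3"


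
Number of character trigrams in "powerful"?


Word: "powerful" (length 8)
Number of 3-grams = length - 3 + 1 = 8 - 3 + 1
= 6


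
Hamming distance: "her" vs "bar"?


Comparing character by character (same length = 3):
  Pos 0: 'h' vs 'b' !=
  Pos 1: 'e' vs 'a' !=
  Pos 2: 'r' vs 'r' =
Hamming distance = 2


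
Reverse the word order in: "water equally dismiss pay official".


Original: "water equally dismiss pay official"
Words (1..n): water | equally | dismiss | pay | official
Reversed (n..1): official | pay | dismiss | equally | water
Result = "official pay dismiss equally water"


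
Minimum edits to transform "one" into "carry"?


Word 1: "one" (length 3)
Word 2: "carry" (length 5)
One optimal edit sequence (insert/delete/substitute each cost 1):
  1. insert 'c'  (+1)
  2. insert 'a'  (+1)
  3. substitute 'o' -> 'r'  (+1)
  4. substitute 'n' -> 'r'  (+1)
  5. substitute 'e' -> 'y'  (+1)
Total edit operations: 5
Edit distance = 5


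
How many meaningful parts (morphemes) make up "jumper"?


Word: "jumper"
Morphemes: jump | -er
Each morpheme carries meaning
= 2 morphemes


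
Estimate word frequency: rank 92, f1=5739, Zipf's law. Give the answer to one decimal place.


Zipf's law: f(r) = f(1) / r
f(1) = 5739
f(92) = 5739 / 92
= 62.4 occurrences


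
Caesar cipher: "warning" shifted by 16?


Word: "warning"
Shift: 16
Each letter → (letter + shift) mod 26:
  'w' (22) + 16 = 12 → 'm'
  'a' (0) + 16 = 16 → 'q'
  'r' (17) + 16 = 7 → 'h'
  'n' (13) + 16 = 3 → 'd'
  'i' (8) + 16 = 24 → 'y'
  'n' (13) + 16 = 3 → 'd'
  'g' (6) + 16 = 22 → 'w'
Result = "mqhdydw"


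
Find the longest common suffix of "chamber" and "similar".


Word 1: "chamber"
Word 2: "similar"
Comparing from end:
  Pos -1: 'r' == 'r'
  Pos -2: 'e' != 'a' (stop)
LCS = "r" (length 1)


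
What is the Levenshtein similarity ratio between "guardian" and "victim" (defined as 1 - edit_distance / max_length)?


Word 1: "guardian" (length 8)
Word 2: "victim" (length 6)
One optimal edit sequence:
  1. delete 'g'  (+1)
  2. substitute 'u' -> 'v'  (+1)
  3. substitute 'a' -> 'i'  (+1)
  4. substitute 'r' -> 'c'  (+1)
  5. substitute 'd' -> 't'  (+1)
  6. keep 'i'
  7. delete 'a'  (+1)
  8. substitute 'n' -> 'm'  (+1)
Edit distance = 7
Max length = max(8, 6) = 8
Similarity = 1 - 7/8
= 0.1250


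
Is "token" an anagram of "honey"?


Word 1: "honey" → sorted: ehnoy
Word 2: "token" → sorted: eknot
Same letters? ehnoy != eknot
Anagram = No


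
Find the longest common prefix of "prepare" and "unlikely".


Word 1: "prepare"
Word 2: "unlikely"
Comparing from start:
  Pos 0: 'p' != 'u' (stop)
LCP = "" (length 0)


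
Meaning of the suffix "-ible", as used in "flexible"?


Suffix: -ible
Example: flexible (flex + -ible)
Meaning = capable of


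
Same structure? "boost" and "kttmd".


Pattern of "boost": [0, 1, 1, 2, 3]
Pattern of "kttmd": [0, 1, 1, 2, 3]
Patterns match
Same pattern = Yes


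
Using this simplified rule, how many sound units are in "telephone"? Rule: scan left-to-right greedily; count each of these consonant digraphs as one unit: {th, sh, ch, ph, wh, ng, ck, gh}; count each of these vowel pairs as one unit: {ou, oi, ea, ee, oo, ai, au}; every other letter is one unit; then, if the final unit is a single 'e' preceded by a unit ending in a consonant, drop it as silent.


Word: "telephone" (9 letters)
Left-to-right scan:
  1. 't' (letter)
  2. 'e' (letter)
  3. 'l' (letter)
  4. 'e' (letter)
  5. 'ph' (digraph)
  6. 'o' (letter)
  7. 'n' (letter)
  8. 'e' (letter)
Units from scan: 8
Final unit is 'e' after a consonant -> drop as silent (-1)
Sound units = 7 units


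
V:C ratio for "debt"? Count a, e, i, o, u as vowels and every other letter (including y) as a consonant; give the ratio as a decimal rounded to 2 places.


Word: "debt"
Vowels (a,e,i,o,u): 1
Consonants: 3
Ratio = 1/3
= 0.33


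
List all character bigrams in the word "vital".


Word: "vital" (length 5)
Number of bigrams = 5 - 2 + 1 = 4
  Position 0: "vi"
  Position 1: "it"
  Position 2: "ta"
  Position 3: "al"
Bigrams = "vi", "it", "ta", "al"


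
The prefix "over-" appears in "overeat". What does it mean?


Prefix: over-
As in: overeat -> over- + eat
Meaning = excessive


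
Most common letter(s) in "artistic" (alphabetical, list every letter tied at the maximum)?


Word: "artistic"
Letter counts:
  'a': 1
  'c': 1
  'i': 2
  'r': 1
  's': 1
  't': 2
Maximum count = 2
Most frequent = 'i', 't' (2 times each)


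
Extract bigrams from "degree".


Word: "degree" (length 6)
Number of bigrams = 6 - 2 + 1 = 5
  Position 0: "de"
  Position 1: "eg"
  Position 2: "gr"
  Position 3: "re"
  Position 4: "ee"
Bigrams = "de", "eg", "gr", "re", "ee"


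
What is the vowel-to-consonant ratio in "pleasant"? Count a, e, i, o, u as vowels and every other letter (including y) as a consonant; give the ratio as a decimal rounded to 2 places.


Word: "pleasant"
Vowels (a,e,i,o,u): 3
Consonants: 5
Ratio = 3/5
= 0.60


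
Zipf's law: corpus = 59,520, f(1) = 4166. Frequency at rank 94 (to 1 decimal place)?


Zipf's law: f(r) = f(1) / r
f(1) = 4166
f(94) = 4166 / 94
= 44.3 occurrences


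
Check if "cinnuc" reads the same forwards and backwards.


Word: "cinnuc"
Reversed: "cunnic"
Forward == Backward? cinnuc != cunnic
Palindrome = No


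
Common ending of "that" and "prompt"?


Word 1: "that"
Word 2: "prompt"
Comparing from end:
  Pos -1: 't' == 't'
  Pos -2: 'a' != 'p' (stop)
LCS = "t" (length 1)


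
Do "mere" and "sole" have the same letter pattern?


Pattern of "mere": [0, 1, 2, 1]
Pattern of "sole": [0, 1, 2, 3]
Patterns do not match
Same pattern = No


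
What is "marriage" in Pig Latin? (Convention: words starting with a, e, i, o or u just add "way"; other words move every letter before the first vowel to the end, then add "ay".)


Word: "marriage"
Starts with consonant(s) → move to end, add 'ay'
Consonant cluster: "m"
Pig Latin = "arriagemay"


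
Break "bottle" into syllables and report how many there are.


Word: "bottle"
Syllable breakdown: bot · tle
Counting: 2 parts
= 2 syllables


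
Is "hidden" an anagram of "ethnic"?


Word 1: "ethnic" → sorted: cehint
Word 2: "hidden" → sorted: ddehin
Same letters? cehint != ddehin
Anagram = No


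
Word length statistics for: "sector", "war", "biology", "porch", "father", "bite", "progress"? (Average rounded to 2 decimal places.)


Lengths: "sector"=6, "war"=3, "biology"=7, "porch"=5, "father"=6, "bite"=4, "progress"=8
Sum = 39, Count = 7
Average = 39/7 = 5.57
= avg=5.57, min=3, max=8


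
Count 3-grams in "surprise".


Word: "surprise" (length 8)
Number of 3-grams = length - 3 + 1 = 8 - 3 + 1
= 6


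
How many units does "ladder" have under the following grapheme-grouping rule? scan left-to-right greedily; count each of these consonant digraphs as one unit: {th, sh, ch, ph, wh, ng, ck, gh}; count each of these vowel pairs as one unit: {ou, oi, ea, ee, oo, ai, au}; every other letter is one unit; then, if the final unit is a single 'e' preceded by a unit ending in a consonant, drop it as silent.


Word: "ladder" (6 letters)
Left-to-right scan:
  [1] 'l' (letter)
  [2] 'a' (letter)
  [3] 'd' (letter)
  [4] 'd' (letter)
  [5] 'e' (letter)
  [6] 'r' (letter)
Units from scan: 6
Sound units = 6 units


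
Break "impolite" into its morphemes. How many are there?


Word: "impolite"
Morphemes: im- + polite
Each morpheme carries meaning
= 2 morphemes


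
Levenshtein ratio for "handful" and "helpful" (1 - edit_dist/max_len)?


Word 1: "handful" (length 7)
Word 2: "helpful" (length 7)
One optimal edit sequence:
  1. keep 'h'
  2. substitute 'a' -> 'e'  (+1)
  3. substitute 'n' -> 'l'  (+1)
  4. substitute 'd' -> 'p'  (+1)
  5. keep 'f'
  6. keep 'u'
  7. keep 'l'
Edit distance = 3
Max length = max(7, 7) = 7
Similarity = 1 - 3/7
= 0.5714


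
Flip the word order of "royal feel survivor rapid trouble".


Original: "royal feel survivor rapid trouble"
Words (1..n): royal | feel | survivor | rapid | trouble
Reversed (n..1): trouble | rapid | survivor | feel | royal
Result = "trouble rapid survivor feel royal"


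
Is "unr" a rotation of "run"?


Word: "run", Candidate: "unr"
Method: check if candidate is substring of word+word
"runrun" contains "unr"? Yes
Is rotation = Yes


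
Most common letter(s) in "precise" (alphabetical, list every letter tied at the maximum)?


Word: "precise"
Letter counts:
  'c': 1
  'e': 2
  'i': 1
  'p': 1
  'r': 1
  's': 1
Maximum count = 2
Most frequent = 'e' (2 times each)


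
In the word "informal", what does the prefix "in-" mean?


Prefix: in-
Example: informal = in- + formal
Meaning = not / into


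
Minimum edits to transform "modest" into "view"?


Word 1: "modest" (length 6)
Word 2: "view" (length 4)
One optimal edit sequence (insert/delete/substitute each cost 1):
  1. delete 'm'  (+1)
  2. substitute 'o' -> 'v'  (+1)
  3. substitute 'd' -> 'i'  (+1)
  4. keep 'e'
  5. delete 's'  (+1)
  6. substitute 't' -> 'w'  (+1)
Total edit operations: 5
Edit distance = 5


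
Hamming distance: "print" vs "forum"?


Comparing character by character (same length = 5):
  Pos 0: 'p' vs 'f' !=
  Pos 1: 'r' vs 'o' !=
  Pos 2: 'i' vs 'r' !=
  Pos 3: 'n' vs 'u' !=
  Pos 4: 't' vs 'm' !=
Hamming distance = 5


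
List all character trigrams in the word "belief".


Word: "belief" (length 6)
Number of trigrams = 6 - 3 + 1 = 4
  Position 0: "bel"
  Position 1: "eli"
  Position 2: "lie"
  Position 3: "ief"
Trigrams = "bel", "eli", "lie", "ief"


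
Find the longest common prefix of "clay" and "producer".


Word 1: "clay"
Word 2: "producer"
Comparing from start:
  Pos 0: 'c' != 'p' (stop)
LCP = "" (length 0)


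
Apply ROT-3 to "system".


Word: "system"
Shift: 3
Each letter → (letter + shift) mod 26:
  's' (18) + 3 = 21 → 'v'
  'y' (24) + 3 = 1 → 'b'
  's' (18) + 3 = 21 → 'v'
  't' (19) + 3 = 22 → 'w'
  'e' (4) + 3 = 7 → 'h'
  'm' (12) + 3 = 15 → 'p'
Result = "vbvwhp"


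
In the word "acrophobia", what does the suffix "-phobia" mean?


Suffix: -phobia
As in: acrophobia -> acro- + -phobia
Meaning = fear of


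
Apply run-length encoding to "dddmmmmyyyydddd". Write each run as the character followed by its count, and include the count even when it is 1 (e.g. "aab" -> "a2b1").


String: "dddmmmmyyyydddd"
Scanning for consecutive runs:
  'd' x 3
  'm' x 4
  'y' x 4
  'd' x 4
RLE = "d3m4y4d4"


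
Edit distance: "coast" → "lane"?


Word 1: "coast" (length 5)
Word 2: "lane" (length 4)
One optimal edit sequence (insert/delete/substitute each cost 1):
  1. delete 'c'  (+1)
  2. substitute 'o' -> 'l'  (+1)
  3. keep 'a'
  4. substitute 's' -> 'n'  (+1)
  5. substitute 't' -> 'e'  (+1)
Total edit operations: 4
Edit distance = 4


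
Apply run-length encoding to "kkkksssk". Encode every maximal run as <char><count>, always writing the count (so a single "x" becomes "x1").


String: "kkkksssk"
Scanning for consecutive runs:
  'k' x 4
  's' x 3
  'k' x 1
RLE = "k4s3k1"


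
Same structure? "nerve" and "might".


Pattern of "nerve": [0, 1, 2, 3, 1]
Pattern of "might": [0, 1, 2, 3, 4]
Patterns do not match
Same pattern = No


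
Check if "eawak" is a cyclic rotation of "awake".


Word: "awake", Candidate: "eawak"
Method: check if candidate is substring of word+word
"awakeawake" contains "eawak"? Yes
Is rotation = Yes


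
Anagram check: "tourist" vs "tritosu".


Word 1: "tourist" → sorted: iorsttu
Word 2: "tritosu" → sorted: iorsttu
Same letters? iorsttu == iorsttu
Anagram = Yes


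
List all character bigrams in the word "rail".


Word: "rail" (length 4)
Number of bigrams = 4 - 2 + 1 = 3
  Position 0: "ra"
  Position 1: "ai"
  Position 2: "il"
Bigrams = "ra", "ai", "il"


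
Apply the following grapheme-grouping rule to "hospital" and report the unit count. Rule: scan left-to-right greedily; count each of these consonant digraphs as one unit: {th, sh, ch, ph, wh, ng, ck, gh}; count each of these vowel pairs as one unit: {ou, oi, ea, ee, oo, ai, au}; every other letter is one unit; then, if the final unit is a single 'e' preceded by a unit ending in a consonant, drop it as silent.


Word: "hospital" (8 letters)
Left-to-right scan:
  [1] 'h' (letter)
  [2] 'o' (letter)
  [3] 's' (letter)
  [4] 'p' (letter)
  [5] 'i' (letter)
  [6] 't' (letter)
  [7] 'a' (letter)
  [8] 'l' (letter)
Units from scan: 8
Sound units = 8 units


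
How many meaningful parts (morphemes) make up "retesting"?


Word: "retesting"
Morphemes: re- | test | -ing
Each morpheme carries meaning
= 3 morphemes


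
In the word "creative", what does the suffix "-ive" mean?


Suffix: -ive
Example: creative (create + -ive, with a spelling change)
Meaning = tending to


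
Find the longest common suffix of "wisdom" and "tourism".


Word 1: "wisdom"
Word 2: "tourism"
Comparing from end:
  Pos -1: 'm' == 'm'
  Pos -2: 'o' != 's' (stop)
LCS = "m" (length 1)


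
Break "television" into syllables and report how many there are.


Word: "television"
Syllable breakdown: tel | e | vi | sion
Counting: 4 parts
= 4 syllables


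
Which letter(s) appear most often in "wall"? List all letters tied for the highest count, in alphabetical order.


Word: "wall"
Letter counts:
  'a': 1
  'l': 2
  'w': 1
Maximum count = 2
Most frequent = 'l' (2 times each)


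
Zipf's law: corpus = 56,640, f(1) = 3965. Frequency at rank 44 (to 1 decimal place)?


Zipf's law: f(r) = f(1) / r
f(1) = 3965
f(44) = 3965 / 44
= 90.1 occurrences


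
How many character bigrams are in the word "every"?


Word: "every" (length 5)
Number of 2-grams = length - 2 + 1 = 5 - 2 + 1
= 4


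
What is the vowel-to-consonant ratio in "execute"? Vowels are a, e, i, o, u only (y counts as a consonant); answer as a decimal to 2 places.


Word: "execute"
Vowels (a,e,i,o,u): 4
Consonants: 3
Ratio = 4/3
= 1.33


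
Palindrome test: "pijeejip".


Word: "pijeejip"
Reversed: "pijeejip"
Forward == Backward? pijeejip == pijeejip
Palindrome = Yes


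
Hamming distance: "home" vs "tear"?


Comparing character by character (same length = 4):
  Pos 0: 'h' vs 't' !=
  Pos 1: 'o' vs 'e' !=
  Pos 2: 'm' vs 'a' !=
  Pos 3: 'e' vs 'r' !=
Hamming distance = 4


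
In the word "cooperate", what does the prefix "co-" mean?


Prefix: co-
Example: cooperate (co- + operate)
Meaning = together


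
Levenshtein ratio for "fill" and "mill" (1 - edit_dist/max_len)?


Word 1: "fill" (length 4)
Word 2: "mill" (length 4)
One optimal edit sequence:
  1. substitute 'f' -> 'm'  (+1)
  2. keep 'i'
  3. keep 'l'
  4. keep 'l'
Edit distance = 1
Max length = max(4, 4) = 4
Similarity = 1 - 1/4
= 0.7500


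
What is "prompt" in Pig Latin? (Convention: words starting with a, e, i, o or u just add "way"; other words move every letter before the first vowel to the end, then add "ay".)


Word: "prompt"
Starts with consonant(s) → move to end, add 'ay'
Consonant cluster: "pr"
Pig Latin = "omptpray"


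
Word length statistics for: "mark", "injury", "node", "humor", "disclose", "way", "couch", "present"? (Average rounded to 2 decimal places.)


Lengths: "mark"=4, "injury"=6, "node"=4, "humor"=5, "disclose"=8, "way"=3, "couch"=5, "present"=7
Sum = 42, Count = 8
Average = 42/8 = 5.25
= avg=5.25, min=3, max=8


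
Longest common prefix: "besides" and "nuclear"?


Word 1: "besides"
Word 2: "nuclear"
Comparing from start:
  Pos 0: 'b' != 'n' (stop)
LCP = "" (length 0)


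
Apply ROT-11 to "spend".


Word: "spend"
Shift: 11
Each letter → (letter + shift) mod 26:
  's' (18) + 11 = 3 → 'd'
  'p' (15) + 11 = 0 → 'a'
  'e' (4) + 11 = 15 → 'p'
  'n' (13) + 11 = 24 → 'y'
  'd' (3) + 11 = 14 → 'o'
Result = "dapyo"


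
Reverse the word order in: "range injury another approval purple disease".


Original: "range injury another approval purple disease"
Words (1..n): range | injury | another | approval | purple | disease
Reversed (n..1): disease | purple | approval | another | injury | range
Result = "disease purple approval another injury range"


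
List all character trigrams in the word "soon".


Word: "soon" (length 4)
Number of trigrams = 4 - 3 + 1 = 2
  Position 0: "soo"
  Position 1: "oon"
Trigrams = "soo", "oon"


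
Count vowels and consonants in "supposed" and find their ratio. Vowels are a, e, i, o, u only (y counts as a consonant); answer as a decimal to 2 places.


Word: "supposed"
Vowels (a,e,i,o,u): 3
Consonants: 5
Ratio = 3/5
= 0.60


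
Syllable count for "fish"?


Word: "fish"
Syllable breakdown: fish
Counting: 1 part
= 1 syllable


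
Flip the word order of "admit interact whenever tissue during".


Original: "admit interact whenever tissue during"
Words (1..n): admit | interact | whenever | tissue | during
Reversed (n..1): during | tissue | whenever | interact | admit
Result = "during tissue whenever interact admit"


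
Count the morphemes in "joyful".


Word: "joyful"
Morphemes: joy + -ful
Each morpheme carries meaning
= 2 morphemes


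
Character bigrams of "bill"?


Word: "bill" (length 4)
Number of bigrams = 4 - 2 + 1 = 3
  Position 0: "bi"
  Position 1: "il"
  Position 2: "ll"
Bigrams = "bi", "il", "ll"


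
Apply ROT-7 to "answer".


Word: "answer"
Shift: 7
Each letter → (letter + shift) mod 26:
  'a' (0) + 7 = 7 → 'h'
  'n' (13) + 7 = 20 → 'u'
  's' (18) + 7 = 25 → 'z'
  'w' (22) + 7 = 3 → 'd'
  'e' (4) + 7 = 11 → 'l'
  'r' (17) + 7 = 24 → 'y'
Result = "huzdly"


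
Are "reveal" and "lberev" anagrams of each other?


Word 1: "reveal" → sorted: aeelrv
Word 2: "lberev" → sorted: beelrv
Same letters? aeelrv != beelrv
Anagram = No


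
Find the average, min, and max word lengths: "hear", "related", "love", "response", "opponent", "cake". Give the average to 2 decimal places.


Lengths: "hear"=4, "related"=7, "love"=4, "response"=8, "opponent"=8, "cake"=4
Sum = 35, Count = 6
Average = 35/6 = 5.83
= avg=5.83, min=4, max=8


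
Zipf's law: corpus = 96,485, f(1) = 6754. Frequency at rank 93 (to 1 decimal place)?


Zipf's law: f(r) = f(1) / r
f(1) = 6754
f(93) = 6754 / 93
= 72.6 occurrences


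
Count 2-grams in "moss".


Word: "moss" (length 4)
Number of 2-grams = length - 2 + 1 = 4 - 2 + 1
= 3


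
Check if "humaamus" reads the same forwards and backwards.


Word: "humaamus"
Reversed: "sumaamuh"
Forward == Backward? humaamus != sumaamuh
Palindrome = No


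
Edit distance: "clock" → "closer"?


Word 1: "clock" (length 5)
Word 2: "closer" (length 6)
One optimal edit sequence (insert/delete/substitute each cost 1):
  1. keep 'c'
  2. keep 'l'
  3. keep 'o'
  4. insert 's'  (+1)
  5. substitute 'c' -> 'e'  (+1)
  6. substitute 'k' -> 'r'  (+1)
Total edit operations: 3
Edit distance = 3


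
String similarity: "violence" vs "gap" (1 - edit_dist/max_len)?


Word 1: "violence" (length 8)
Word 2: "gap" (length 3)
One optimal edit sequence:
  1. delete 'v'  (+1)
  2. delete 'i'  (+1)
  3. delete 'o'  (+1)
  4. delete 'l'  (+1)
  5. delete 'e'  (+1)
  6. substitute 'n' -> 'g'  (+1)
  7. substitute 'c' -> 'a'  (+1)
  8. substitute 'e' -> 'p'  (+1)
Edit distance = 8
Max length = max(8, 3) = 8
Similarity = 1 - 8/8
= 0.0000
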